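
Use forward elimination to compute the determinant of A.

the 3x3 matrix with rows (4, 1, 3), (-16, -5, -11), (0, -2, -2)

Forward elimination:
R2 <- R2 - (-4)*R1:  [  0  -1   1 ]
R3 <- R3 - (2)*R2:  [  0   0  -4 ]
Upper-triangular form:
[ 4   1   3 ]
[ 0  -1   1 ]
[ 0   0  -4 ]
det(A) = (-1)^0 * (4) * (-1) * (-4) = 16  (0 row swaps -> sign +1)

det(A) = 16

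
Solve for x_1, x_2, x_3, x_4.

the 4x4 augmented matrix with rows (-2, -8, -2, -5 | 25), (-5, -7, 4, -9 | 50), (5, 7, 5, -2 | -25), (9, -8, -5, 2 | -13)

Forward elimination on [A|b]:
R2 <- R2 - (5/2)*R1:  [     0     13      9    7/2  -25/2 ]
R3 <- R3 - (-5/2)*R1:  [     0    -13      0  -29/2   75/2 ]
R4 <- R4 - (-9/2)*R1:  [     0    -44    -14  -41/2  199/2 ]
R3 <- R3 - (-1)*R2:  [   0    0    9  -11   25 ]
R4 <- R4 - (-44/13)*R2:  [       0        0   214/13  -225/26  1487/26 ]
R4 <- R4 - (214/117)*R3:  [        0         0         0  2683/234  2683/234 ]
Row echelon form:
[ -2  -8  -2        -5  |        25 ]
[  0  13   9       7/2  |     -25/2 ]
[  0   0   9       -11  |        25 ]
[  0   0   0  2683/234  |  2683/234 ]
Back-substitution:
x_4 = (2683/234) / (2683/234) = 1
x_3 = (25 - (-11)*(1)) / 9 = 4
x_2 = (-25/2 - (9)*(4) - (7/2)*(1)) / 13 = -4
x_1 = (25 - (-8)*(-4) - (-2)*(4) - (-5)*(1)) / -2 = -3

(-3, -4, 4, 1)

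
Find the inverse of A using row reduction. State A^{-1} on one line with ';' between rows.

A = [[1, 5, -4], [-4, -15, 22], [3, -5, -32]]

inverse = [59/2 9 5/2; -31/10 -1 -3/10; 13/4 1 1/4]

Gauss-Jordan on [A | I]:
R2 <- R2 - (-4)*R1:  [ 0  5  6  |  4  1  0 ]
R3 <- R3 - (3)*R1:  [   0  -20  -20  |   -3    0    1 ]
R2 <- (1/5)*R2:  [   0    1  6/5  |  4/5  1/5    0 ]
R1 <- R1 - (5)*R2:  [   1    0  -10  |   -3   -1    0 ]
R3 <- R3 - (-20)*R2:  [  0   0   4  |  13   4   1 ]
R3 <- (1/4)*R3:  [    0     0     1  |  13/4     1   1/4 ]
R1 <- R1 - (-10)*R3:  [    1     0     0  |  59/2     9   5/2 ]
R2 <- R2 - (6/5)*R3:  [      0       1       0  |  -31/10      -1   -3/10 ]
Right block of [I | A^{-1}] is the inverse:
[   59/2   9    5/2 ]
[ -31/10  -1  -3/10 ]
[   13/4   1    1/4 ]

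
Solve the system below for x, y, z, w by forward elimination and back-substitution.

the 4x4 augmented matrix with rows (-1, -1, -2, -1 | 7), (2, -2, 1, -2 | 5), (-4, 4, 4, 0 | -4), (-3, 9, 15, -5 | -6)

(-1, -1, -1, -3)

Forward elimination on [A|b]:
R2 <- R2 - (-2)*R1:  [  0  -4  -3  -4  19 ]
R3 <- R3 - (4)*R1:  [   0    8   12    4  -32 ]
R4 <- R4 - (3)*R1:  [   0   12   21   -2  -27 ]
R3 <- R3 - (-2)*R2:  [  0   0   6  -4   6 ]
R4 <- R4 - (-3)*R2:  [   0    0   12  -14   30 ]
R4 <- R4 - (2)*R3:  [  0   0   0  -6  18 ]
Row echelon form:
[ -1  -1  -2  -1  |   7 ]
[  0  -4  -3  -4  |  19 ]
[  0   0   6  -4  |   6 ]
[  0   0   0  -6  |  18 ]
Back-substitution:
w = (18) / -6 = -3
z = (6 - (-4)*(-3)) / 6 = -1
y = (19 - (-3)*(-1) - (-4)*(-3)) / -4 = -1
x = (7 - (-1)*(-1) - (-2)*(-1) - (-1)*(-3)) / -1 = -1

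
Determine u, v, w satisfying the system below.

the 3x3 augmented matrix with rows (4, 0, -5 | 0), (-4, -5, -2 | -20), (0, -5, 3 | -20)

Forward elimination on [A|b]:
R2 <- R2 - (-1)*R1:  [   0   -5   -7  -20 ]
R3 <- R3 - (1)*R2:  [  0   0  10   0 ]
Row echelon form:
[ 4   0  -5  |    0 ]
[ 0  -5  -7  |  -20 ]
[ 0   0  10  |    0 ]
Back-substitution:
w = (0) / 10 = 0
v = (-20 - (-7)*(0)) / -5 = 4
u = (0 - (-5)*(0)) / 4 = 0

(0, 4, 0)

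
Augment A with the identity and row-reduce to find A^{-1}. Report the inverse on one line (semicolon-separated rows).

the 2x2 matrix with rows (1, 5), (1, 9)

inverse = [9/4 -5/4; -1/4 1/4]

Gauss-Jordan on [A | I]:
R2 <- R2 - (1)*R1:  [  0   4  |  -1   1 ]
R2 <- (1/4)*R2:  [    0     1  |  -1/4   1/4 ]
R1 <- R1 - (5)*R2:  [    1     0  |   9/4  -5/4 ]
Right block of [I | A^{-1}] is the inverse:
[  9/4  -5/4 ]
[ -1/4   1/4 ]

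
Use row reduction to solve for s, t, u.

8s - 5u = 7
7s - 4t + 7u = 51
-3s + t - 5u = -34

Forward elimination on [A|b]:
R2 <- R2 - (7/8)*R1:  [     0     -4   91/8  359/8 ]
R3 <- R3 - (-3/8)*R1:  [      0       1   -55/8  -251/8 ]
R3 <- R3 - (-1/4)*R2:  [       0        0  -129/32  -645/32 ]
Row echelon form:
[ 8   0       -5  |        7 ]
[ 0  -4     91/8  |    359/8 ]
[ 0   0  -129/32  |  -645/32 ]
Back-substitution:
u = (-645/32) / (-129/32) = 5
t = (359/8 - (91/8)*(5)) / -4 = 3
s = (7 - (-5)*(5)) / 8 = 4

(4, 3, 5)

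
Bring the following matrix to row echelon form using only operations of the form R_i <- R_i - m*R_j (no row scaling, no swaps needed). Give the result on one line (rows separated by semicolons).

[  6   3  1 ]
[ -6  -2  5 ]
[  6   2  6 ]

REF = [6 3 1; 0 1 6; 0 0 11]

Forward elimination:
R2 <- R2 - (-1)*R1:  [ 0  1  6 ]
R3 <- R3 - (1)*R1:  [  0  -1   5 ]
R3 <- R3 - (-1)*R2:  [  0   0  11 ]
Row echelon form:
[ 6  3   1 ]
[ 0  1   6 ]
[ 0  0  11 ]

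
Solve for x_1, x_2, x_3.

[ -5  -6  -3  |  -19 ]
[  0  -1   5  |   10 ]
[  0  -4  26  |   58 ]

Forward elimination on [A|b]:
R3 <- R3 - (4)*R2:  [  0   0   6  18 ]
Row echelon form:
[ -5  -6  -3  |  -19 ]
[  0  -1   5  |   10 ]
[  0   0   6  |   18 ]
Back-substitution:
x_3 = (18) / 6 = 3
x_2 = (10 - (5)*(3)) / -1 = 5
x_1 = (-19 - (-6)*(5) - (-3)*(3)) / -5 = -4

(-4, 5, 3)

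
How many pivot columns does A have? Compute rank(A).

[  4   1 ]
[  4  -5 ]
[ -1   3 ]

Row reduction:
R2 <- R2 - (1)*R1:  [  0  -6 ]
R3 <- R3 - (-1/4)*R1:  [    0  13/4 ]
R3 <- R3 - (-13/24)*R2:  [ 0  0 ]
Row echelon form:
[ 4   1 ]
[ 0  -6 ]
[ 0   0 ]
Nonzero rows / pivot columns: 2

rank(A) = 2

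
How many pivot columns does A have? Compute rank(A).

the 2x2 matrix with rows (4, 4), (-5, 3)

Row reduction:
R2 <- R2 - (-5/4)*R1:  [ 0  8 ]
Row echelon form:
[ 4  4 ]
[ 0  8 ]
Nonzero rows / pivot columns: 2

rank(A) = 2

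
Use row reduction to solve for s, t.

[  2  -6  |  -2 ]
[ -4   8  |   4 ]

Forward elimination on [A|b]:
R2 <- R2 - (-2)*R1:  [  0  -4   0 ]
Row echelon form:
[ 2  -6  |  -2 ]
[ 0  -4  |   0 ]
Back-substitution:
t = (0) / -4 = 0
s = (-2 - (-6)*(0)) / 2 = -1

(-1, 0)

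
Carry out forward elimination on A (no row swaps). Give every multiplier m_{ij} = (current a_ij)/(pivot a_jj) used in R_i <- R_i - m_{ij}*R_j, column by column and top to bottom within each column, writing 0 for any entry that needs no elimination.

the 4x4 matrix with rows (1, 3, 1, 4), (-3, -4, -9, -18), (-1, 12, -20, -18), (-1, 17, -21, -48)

Forward elimination:
R2 <- R2 - (-3)*R1:  [  0   5  -6  -6 ]
R3 <- R3 - (-1)*R1:  [   0   15  -19  -14 ]
R4 <- R4 - (-1)*R1:  [   0   20  -20  -44 ]
R3 <- R3 - (3)*R2:  [  0   0  -1   4 ]
R4 <- R4 - (4)*R2:  [   0    0    4  -20 ]
R4 <- R4 - (-4)*R3:  [  0   0   0  -4 ]
Multipliers (in order of application): m_{21} = -3, m_{31} = -1, m_{41} = -1, m_{32} = 3, m_{42} = 4, m_{43} = -4

multipliers: -3, -1, -1, 3, 4, -4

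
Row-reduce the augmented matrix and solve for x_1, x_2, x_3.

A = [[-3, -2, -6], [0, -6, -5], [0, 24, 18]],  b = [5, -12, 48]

(-3, 2, 0)

Forward elimination on [A|b]:
R3 <- R3 - (-4)*R2:  [  0   0  -2   0 ]
Row echelon form:
[ -3  -2  -6  |    5 ]
[  0  -6  -5  |  -12 ]
[  0   0  -2  |    0 ]
Back-substitution:
x_3 = (0) / -2 = 0
x_2 = (-12 - (-5)*(0)) / -6 = 2
x_1 = (5 - (-2)*(2) - (-6)*(0)) / -3 = -3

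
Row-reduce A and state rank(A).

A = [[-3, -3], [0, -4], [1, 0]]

rank(A) = 2

Row reduction:
R3 <- R3 - (-1/3)*R1:  [  0  -1 ]
R3 <- R3 - (1/4)*R2:  [ 0  0 ]
Row echelon form:
[ -3  -3 ]
[  0  -4 ]
[  0   0 ]
Nonzero rows / pivot columns: 2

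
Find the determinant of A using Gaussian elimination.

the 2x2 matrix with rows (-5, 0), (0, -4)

det(A) = 20

Forward elimination:
Upper-triangular form:
[ -5   0 ]
[  0  -4 ]
det(A) = (-1)^0 * (-5) * (-4) = 20  (0 row swaps -> sign +1)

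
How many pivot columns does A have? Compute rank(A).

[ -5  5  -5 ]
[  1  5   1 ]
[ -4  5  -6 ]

rank(A) = 3

Row reduction:
R2 <- R2 - (-1/5)*R1:  [ 0  6  0 ]
R3 <- R3 - (4/5)*R1:  [  0   1  -2 ]
R3 <- R3 - (1/6)*R2:  [  0   0  -2 ]
Row echelon form:
[ -5  5  -5 ]
[  0  6   0 ]
[  0  0  -2 ]
Nonzero rows / pivot columns: 3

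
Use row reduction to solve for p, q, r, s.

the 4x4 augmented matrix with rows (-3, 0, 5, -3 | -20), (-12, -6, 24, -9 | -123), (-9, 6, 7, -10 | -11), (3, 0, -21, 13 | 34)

(5, 2, -4, -5)

Forward elimination on [A|b]:
R2 <- R2 - (4)*R1:  [   0   -6    4    3  -43 ]
R3 <- R3 - (3)*R1:  [  0   6  -8  -1  49 ]
R4 <- R4 - (-1)*R1:  [   0    0  -16   10   14 ]
R3 <- R3 - (-1)*R2:  [  0   0  -4   2   6 ]
R4 <- R4 - (4)*R3:  [   0    0    0    2  -10 ]
Row echelon form:
[ -3   0   5  -3  |  -20 ]
[  0  -6   4   3  |  -43 ]
[  0   0  -4   2  |    6 ]
[  0   0   0   2  |  -10 ]
Back-substitution:
s = (-10) / 2 = -5
r = (6 - (2)*(-5)) / -4 = -4
q = (-43 - (4)*(-4) - (3)*(-5)) / -6 = 2
p = (-20 - (5)*(-4) - (-3)*(-5)) / -3 = 5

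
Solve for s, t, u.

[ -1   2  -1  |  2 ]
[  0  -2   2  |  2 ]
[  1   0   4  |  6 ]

(-2, 1, 2)

Forward elimination on [A|b]:
R3 <- R3 - (-1)*R1:  [ 0  2  3  8 ]
R3 <- R3 - (-1)*R2:  [  0   0   5  10 ]
Row echelon form:
[ -1   2  -1  |   2 ]
[  0  -2   2  |   2 ]
[  0   0   5  |  10 ]
Back-substitution:
u = (10) / 5 = 2
t = (2 - (2)*(2)) / -2 = 1
s = (2 - (2)*(1) - (-1)*(2)) / -1 = -2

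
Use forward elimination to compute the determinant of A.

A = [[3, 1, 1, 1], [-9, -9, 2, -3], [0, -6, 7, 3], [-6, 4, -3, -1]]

det(A) = 180

Forward elimination:
R2 <- R2 - (-3)*R1:  [  0  -6   5   0 ]
R4 <- R4 - (-2)*R1:  [  0   6  -1   1 ]
R3 <- R3 - (1)*R2:  [ 0  0  2  3 ]
R4 <- R4 - (-1)*R2:  [ 0  0  4  1 ]
R4 <- R4 - (2)*R3:  [  0   0   0  -5 ]
Upper-triangular form:
[ 3   1  1   1 ]
[ 0  -6  5   0 ]
[ 0   0  2   3 ]
[ 0   0  0  -5 ]
det(A) = (-1)^0 * (3) * (-6) * (2) * (-5) = 180  (0 row swaps -> sign +1)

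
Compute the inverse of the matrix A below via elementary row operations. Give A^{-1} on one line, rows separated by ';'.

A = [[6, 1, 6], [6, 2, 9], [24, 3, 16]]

Gauss-Jordan on [A | I]:
R1 <- (1/6)*R1:  [   1  1/6    1  |  1/6    0    0 ]
R2 <- R2 - (6)*R1:  [  0   1   3  |  -1   1   0 ]
R3 <- R3 - (24)*R1:  [  0  -1  -8  |  -4   0   1 ]
R1 <- R1 - (1/6)*R2:  [    1     0   1/2  |   1/3  -1/6     0 ]
R3 <- R3 - (-1)*R2:  [  0   0  -5  |  -5   1   1 ]
R3 <- (1/-5)*R3:  [    0     0     1  |     1  -1/5  -1/5 ]
R1 <- R1 - (1/2)*R3:  [     1      0      0  |   -1/6  -1/15   1/10 ]
R2 <- R2 - (3)*R3:  [   0    1    0  |   -4  8/5  3/5 ]
Right block of [I | A^{-1}] is the inverse:
[ -1/6  -1/15  1/10 ]
[   -4    8/5   3/5 ]
[    1   -1/5  -1/5 ]

inverse = [-1/6 -1/15 1/10; -4 8/5 3/5; 1 -1/5 -1/5]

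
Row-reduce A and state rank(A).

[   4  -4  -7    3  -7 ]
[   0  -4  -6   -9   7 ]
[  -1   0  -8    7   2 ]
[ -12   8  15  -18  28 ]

Row reduction:
R3 <- R3 - (-1/4)*R1:  [     0     -1  -39/4   31/4    1/4 ]
R4 <- R4 - (-3)*R1:  [  0  -4  -6  -9   7 ]
R3 <- R3 - (1/4)*R2:  [     0      0  -33/4     10   -3/2 ]
R4 <- R4 - (1)*R2:  [ 0  0  0  0  0 ]
Row echelon form:
[ 4  -4     -7   3    -7 ]
[ 0  -4     -6  -9     7 ]
[ 0   0  -33/4  10  -3/2 ]
[ 0   0      0   0     0 ]
Nonzero rows / pivot columns: 3

rank(A) = 3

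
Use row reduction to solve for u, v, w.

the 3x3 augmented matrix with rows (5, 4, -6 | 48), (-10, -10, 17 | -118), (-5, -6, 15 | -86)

Forward elimination on [A|b]:
R2 <- R2 - (-2)*R1:  [   0   -2    5  -22 ]
R3 <- R3 - (-1)*R1:  [   0   -2    9  -38 ]
R3 <- R3 - (1)*R2:  [   0    0    4  -16 ]
Row echelon form:
[ 5   4  -6  |   48 ]
[ 0  -2   5  |  -22 ]
[ 0   0   4  |  -16 ]
Back-substitution:
w = (-16) / 4 = -4
v = (-22 - (5)*(-4)) / -2 = 1
u = (48 - (4)*(1) - (-6)*(-4)) / 5 = 4

(4, 1, -4)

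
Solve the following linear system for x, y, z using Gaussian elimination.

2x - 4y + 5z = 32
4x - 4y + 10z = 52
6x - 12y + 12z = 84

(0, -3, 4)

Forward elimination on [A|b]:
R2 <- R2 - (2)*R1:  [   0    4    0  -12 ]
R3 <- R3 - (3)*R1:  [   0    0   -3  -12 ]
Row echelon form:
[ 2  -4   5  |   32 ]
[ 0   4   0  |  -12 ]
[ 0   0  -3  |  -12 ]
Back-substitution:
z = (-12) / -3 = 4
y = (-12) / 4 = -3
x = (32 - (-4)*(-3) - (5)*(4)) / 2 = 0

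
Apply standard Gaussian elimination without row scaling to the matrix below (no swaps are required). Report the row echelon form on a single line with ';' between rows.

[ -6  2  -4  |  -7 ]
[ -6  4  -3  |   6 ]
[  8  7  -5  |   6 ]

Forward elimination:
R2 <- R2 - (1)*R1:  [  0   2   1  13 ]
R3 <- R3 - (-4/3)*R1:  [     0   29/3  -31/3  -10/3 ]
R3 <- R3 - (29/6)*R2:  [      0       0   -91/6  -397/6 ]
Row echelon form:
[ -6  2     -4  |      -7 ]
[  0  2      1  |      13 ]
[  0  0  -91/6  |  -397/6 ]

REF = [-6 2 -4 -7; 0 2 1 13; 0 0 -91/6 -397/6]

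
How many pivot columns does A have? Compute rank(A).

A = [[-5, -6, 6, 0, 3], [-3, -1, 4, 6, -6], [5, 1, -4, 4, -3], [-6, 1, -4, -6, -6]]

rank(A) = 4

Row reduction:
R2 <- R2 - (3/5)*R1:  [     0   13/5    2/5      6  -39/5 ]
R3 <- R3 - (-1)*R1:  [  0  -5   2   4   0 ]
R4 <- R4 - (6/5)*R1:  [     0   41/5  -56/5     -6  -48/5 ]
R3 <- R3 - (-25/13)*R2:  [      0       0   36/13  202/13     -15 ]
R4 <- R4 - (41/13)*R2:  [       0        0  -162/13  -324/13       15 ]
R4 <- R4 - (-9/2)*R3:  [      0       0       0      45  -105/2 ]
Row echelon form:
[ -5    -6      6       0       3 ]
[  0  13/5    2/5       6   -39/5 ]
[  0     0  36/13  202/13     -15 ]
[  0     0      0      45  -105/2 ]
Nonzero rows / pivot columns: 4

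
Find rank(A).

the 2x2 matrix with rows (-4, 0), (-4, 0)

Row reduction:
R2 <- R2 - (1)*R1:  [ 0  0 ]
Row echelon form:
[ -4  0 ]
[  0  0 ]
Nonzero rows / pivot columns: 1

rank(A) = 1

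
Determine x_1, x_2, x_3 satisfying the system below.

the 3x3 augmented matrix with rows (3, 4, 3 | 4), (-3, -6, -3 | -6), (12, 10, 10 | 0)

Forward elimination on [A|b]:
R2 <- R2 - (-1)*R1:  [  0  -2   0  -2 ]
R3 <- R3 - (4)*R1:  [   0   -6   -2  -16 ]
R3 <- R3 - (3)*R2:  [   0    0   -2  -10 ]
Row echelon form:
[ 3   4   3  |    4 ]
[ 0  -2   0  |   -2 ]
[ 0   0  -2  |  -10 ]
Back-substitution:
x_3 = (-10) / -2 = 5
x_2 = (-2) / -2 = 1
x_1 = (4 - (4)*(1) - (3)*(5)) / 3 = -5

(-5, 1, 5)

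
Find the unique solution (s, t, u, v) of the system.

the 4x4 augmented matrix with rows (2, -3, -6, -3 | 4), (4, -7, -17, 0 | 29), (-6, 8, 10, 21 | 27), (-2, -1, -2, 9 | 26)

Forward elimination on [A|b]:
R2 <- R2 - (2)*R1:  [  0  -1  -5   6  21 ]
R3 <- R3 - (-3)*R1:  [  0  -1  -8  12  39 ]
R4 <- R4 - (-1)*R1:  [  0  -4  -8   6  30 ]
R3 <- R3 - (1)*R2:  [  0   0  -3   6  18 ]
R4 <- R4 - (4)*R2:  [   0    0   12  -18  -54 ]
R4 <- R4 - (-4)*R3:  [  0   0   0   6  18 ]
Row echelon form:
[ 2  -3  -6  -3  |   4 ]
[ 0  -1  -5   6  |  21 ]
[ 0   0  -3   6  |  18 ]
[ 0   0   0   6  |  18 ]
Back-substitution:
v = (18) / 6 = 3
u = (18 - (6)*(3)) / -3 = 0
t = (21 - (-5)*(0) - (6)*(3)) / -1 = -3
s = (4 - (-3)*(-3) - (-6)*(0) - (-3)*(3)) / 2 = 2

(2, -3, 0, 3)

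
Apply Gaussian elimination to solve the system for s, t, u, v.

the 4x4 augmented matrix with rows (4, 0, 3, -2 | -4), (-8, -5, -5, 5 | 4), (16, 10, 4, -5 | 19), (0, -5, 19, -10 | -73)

(2, 1, -2, 3)

Forward elimination on [A|b]:
R2 <- R2 - (-2)*R1:  [  0  -5   1   1  -4 ]
R3 <- R3 - (4)*R1:  [  0  10  -8   3  35 ]
R3 <- R3 - (-2)*R2:  [  0   0  -6   5  27 ]
R4 <- R4 - (1)*R2:  [   0    0   18  -11  -69 ]
R4 <- R4 - (-3)*R3:  [  0   0   0   4  12 ]
Row echelon form:
[ 4   0   3  -2  |  -4 ]
[ 0  -5   1   1  |  -4 ]
[ 0   0  -6   5  |  27 ]
[ 0   0   0   4  |  12 ]
Back-substitution:
v = (12) / 4 = 3
u = (27 - (5)*(3)) / -6 = -2
t = (-4 - (1)*(-2) - (1)*(3)) / -5 = 1
s = (-4 - (3)*(-2) - (-2)*(3)) / 4 = 2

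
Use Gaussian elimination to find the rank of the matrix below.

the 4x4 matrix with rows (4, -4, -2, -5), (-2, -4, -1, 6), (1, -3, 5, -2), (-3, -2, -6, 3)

rank(A) = 4

Row reduction:
R2 <- R2 - (-1/2)*R1:  [   0   -6   -2  7/2 ]
R3 <- R3 - (1/4)*R1:  [    0    -2  11/2  -3/4 ]
R4 <- R4 - (-3/4)*R1:  [     0     -5  -15/2   -3/4 ]
R3 <- R3 - (1/3)*R2:  [      0       0    37/6  -23/12 ]
R4 <- R4 - (5/6)*R2:  [     0      0  -35/6  -11/3 ]
R4 <- R4 - (-35/37)*R3:  [        0         0         0  -811/148 ]
Row echelon form:
[ 4  -4    -2        -5 ]
[ 0  -6    -2       7/2 ]
[ 0   0  37/6    -23/12 ]
[ 0   0     0  -811/148 ]
Nonzero rows / pivot columns: 4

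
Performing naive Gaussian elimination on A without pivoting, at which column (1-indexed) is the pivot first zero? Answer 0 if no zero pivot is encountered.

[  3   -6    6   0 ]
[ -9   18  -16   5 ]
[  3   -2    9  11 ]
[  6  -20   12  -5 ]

Naive forward elimination:
R2 <- R2 - (-3)*R1:  [ 0  0  2  5 ]
R3 <- R3 - (1)*R1:  [  0   4   3  11 ]
R4 <- R4 - (2)*R1:  [  0  -8   0  -5 ]
Matrix at this point:
[ 3  -6  6   0 ]
[ 0   0  2   5 ]
[ 0   4  3  11 ]
[ 0  -8  0  -5 ]
Pivot entry (2,2) is zero but row 3 has 4 in column 2 -> naive elimination stops; a row interchange (e.g. R2 <-> R3) would be required here.

first zero-pivot column = 2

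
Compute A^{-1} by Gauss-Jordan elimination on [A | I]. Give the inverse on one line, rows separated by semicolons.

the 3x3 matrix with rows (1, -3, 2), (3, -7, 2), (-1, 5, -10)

Gauss-Jordan on [A | I]:
R2 <- R2 - (3)*R1:  [  0   2  -4  |  -3   1   0 ]
R3 <- R3 - (-1)*R1:  [  0   2  -8  |   1   0   1 ]
R2 <- (1/2)*R2:  [    0     1    -2  |  -3/2   1/2     0 ]
R1 <- R1 - (-3)*R2:  [    1     0    -4  |  -7/2   3/2     0 ]
R3 <- R3 - (2)*R2:  [  0   0  -4  |   4  -1   1 ]
R3 <- (1/-4)*R3:  [    0     0     1  |    -1   1/4  -1/4 ]
R1 <- R1 - (-4)*R3:  [     1      0      0  |  -15/2    5/2     -1 ]
R2 <- R2 - (-2)*R3:  [    0     1     0  |  -7/2     1  -1/2 ]
Right block of [I | A^{-1}] is the inverse:
[ -15/2  5/2    -1 ]
[  -7/2    1  -1/2 ]
[    -1  1/4  -1/4 ]

inverse = [-15/2 5/2 -1; -7/2 1 -1/2; -1 1/4 -1/4]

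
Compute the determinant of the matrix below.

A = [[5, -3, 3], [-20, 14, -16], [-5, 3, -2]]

det(A) = 10

Forward elimination:
R2 <- R2 - (-4)*R1:  [  0   2  -4 ]
R3 <- R3 - (-1)*R1:  [ 0  0  1 ]
Upper-triangular form:
[ 5  -3   3 ]
[ 0   2  -4 ]
[ 0   0   1 ]
det(A) = (-1)^0 * (5) * (2) * (1) = 10  (0 row swaps -> sign +1)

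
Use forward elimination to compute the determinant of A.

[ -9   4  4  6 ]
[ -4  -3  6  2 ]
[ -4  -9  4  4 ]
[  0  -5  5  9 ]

det(A) = -3116

Forward elimination:
R2 <- R2 - (4/9)*R1:  [     0  -43/9   38/9   -2/3 ]
R3 <- R3 - (4/9)*R1:  [     0  -97/9   20/9    4/3 ]
R3 <- R3 - (97/43)*R2:  [       0        0  -314/43   122/43 ]
R4 <- R4 - (45/43)*R2:  [      0       0   25/43  417/43 ]
R4 <- R4 - (-25/314)*R3:  [        0         0         0  1558/157 ]
Upper-triangular form:
[ -9      4        4         6 ]
[  0  -43/9     38/9      -2/3 ]
[  0      0  -314/43    122/43 ]
[  0      0        0  1558/157 ]
det(A) = (-1)^0 * (-9) * (-43/9) * (-314/43) * (1558/157) = -3116  (0 row swaps -> sign +1)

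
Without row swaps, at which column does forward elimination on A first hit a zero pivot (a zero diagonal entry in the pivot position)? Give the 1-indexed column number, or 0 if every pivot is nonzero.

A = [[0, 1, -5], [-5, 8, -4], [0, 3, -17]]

Naive forward elimination:
Pivot entry (1,1) is zero but row 2 has -5 in column 1 -> naive elimination stops; a row interchange (e.g. R1 <-> R2) would be required here.

first zero-pivot column = 1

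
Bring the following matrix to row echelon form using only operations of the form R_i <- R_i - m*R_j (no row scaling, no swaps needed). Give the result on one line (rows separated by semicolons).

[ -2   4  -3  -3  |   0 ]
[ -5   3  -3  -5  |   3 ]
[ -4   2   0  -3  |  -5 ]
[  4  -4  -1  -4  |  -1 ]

REF = [-2 4 -3 -3 0; 0 -7 9/2 5/2 3; 0 0 15/7 6/7 -53/7; 0 0 0 -34/5 -224/15]

Forward elimination:
R2 <- R2 - (5/2)*R1:  [   0   -7  9/2  5/2    3 ]
R3 <- R3 - (2)*R1:  [  0  -6   6   3  -5 ]
R4 <- R4 - (-2)*R1:  [   0    4   -7  -10   -1 ]
R3 <- R3 - (6/7)*R2:  [     0      0   15/7    6/7  -53/7 ]
R4 <- R4 - (-4/7)*R2:  [     0      0  -31/7  -60/7    5/7 ]
R4 <- R4 - (-31/15)*R3:  [       0        0        0    -34/5  -224/15 ]
Row echelon form:
[ -2   4    -3     -3  |        0 ]
[  0  -7   9/2    5/2  |        3 ]
[  0   0  15/7    6/7  |    -53/7 ]
[  0   0     0  -34/5  |  -224/15 ]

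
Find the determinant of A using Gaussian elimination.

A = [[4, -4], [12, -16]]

Forward elimination:
R2 <- R2 - (3)*R1:  [  0  -4 ]
Upper-triangular form:
[ 4  -4 ]
[ 0  -4 ]
det(A) = (-1)^0 * (4) * (-4) = -16  (0 row swaps -> sign +1)

det(A) = -16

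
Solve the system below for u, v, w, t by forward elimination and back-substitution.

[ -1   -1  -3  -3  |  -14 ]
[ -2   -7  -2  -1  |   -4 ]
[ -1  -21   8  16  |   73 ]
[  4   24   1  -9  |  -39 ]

(-1, 0, 1, 4)

Forward elimination on [A|b]:
R2 <- R2 - (2)*R1:  [  0  -5   4   5  24 ]
R3 <- R3 - (1)*R1:  [   0  -20   11   19   87 ]
R4 <- R4 - (-4)*R1:  [   0   20  -11  -21  -95 ]
R3 <- R3 - (4)*R2:  [  0   0  -5  -1  -9 ]
R4 <- R4 - (-4)*R2:  [  0   0   5  -1   1 ]
R4 <- R4 - (-1)*R3:  [  0   0   0  -2  -8 ]
Row echelon form:
[ -1  -1  -3  -3  |  -14 ]
[  0  -5   4   5  |   24 ]
[  0   0  -5  -1  |   -9 ]
[  0   0   0  -2  |   -8 ]
Back-substitution:
t = (-8) / -2 = 4
w = (-9 - (-1)*(4)) / -5 = 1
v = (24 - (4)*(1) - (5)*(4)) / -5 = 0
u = (-14 - (-1)*(0) - (-3)*(1) - (-3)*(4)) / -1 = -1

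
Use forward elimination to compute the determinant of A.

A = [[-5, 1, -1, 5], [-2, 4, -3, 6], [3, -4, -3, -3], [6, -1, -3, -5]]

det(A) = -191

Forward elimination:
R2 <- R2 - (2/5)*R1:  [     0   18/5  -13/5      4 ]
R3 <- R3 - (-3/5)*R1:  [     0  -17/5  -18/5      0 ]
R4 <- R4 - (-6/5)*R1:  [     0    1/5  -21/5      1 ]
R3 <- R3 - (-17/18)*R2:  [       0        0  -109/18     34/9 ]
R4 <- R4 - (1/18)*R2:  [      0       0  -73/18     7/9 ]
R4 <- R4 - (73/109)*R3:  [        0         0         0  -191/109 ]
Upper-triangular form:
[ -5     1       -1         5 ]
[  0  18/5    -13/5         4 ]
[  0     0  -109/18      34/9 ]
[  0     0        0  -191/109 ]
det(A) = (-1)^0 * (-5) * (18/5) * (-109/18) * (-191/109) = -191  (0 row swaps -> sign +1)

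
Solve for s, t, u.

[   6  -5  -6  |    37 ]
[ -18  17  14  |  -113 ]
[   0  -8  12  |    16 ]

Forward elimination on [A|b]:
R2 <- R2 - (-3)*R1:  [  0   2  -4  -2 ]
R3 <- R3 - (-4)*R2:  [  0   0  -4   8 ]
Row echelon form:
[ 6  -5  -6  |  37 ]
[ 0   2  -4  |  -2 ]
[ 0   0  -4  |   8 ]
Back-substitution:
u = (8) / -4 = -2
t = (-2 - (-4)*(-2)) / 2 = -5
s = (37 - (-5)*(-5) - (-6)*(-2)) / 6 = 0

(0, -5, -2)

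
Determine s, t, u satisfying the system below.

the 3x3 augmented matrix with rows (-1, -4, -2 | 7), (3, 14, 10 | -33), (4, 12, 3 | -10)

(5, -2, -2)

Forward elimination on [A|b]:
R2 <- R2 - (-3)*R1:  [   0    2    4  -12 ]
R3 <- R3 - (-4)*R1:  [  0  -4  -5  18 ]
R3 <- R3 - (-2)*R2:  [  0   0   3  -6 ]
Row echelon form:
[ -1  -4  -2  |    7 ]
[  0   2   4  |  -12 ]
[  0   0   3  |   -6 ]
Back-substitution:
u = (-6) / 3 = -2
t = (-12 - (4)*(-2)) / 2 = -2
s = (7 - (-4)*(-2) - (-2)*(-2)) / -1 = 5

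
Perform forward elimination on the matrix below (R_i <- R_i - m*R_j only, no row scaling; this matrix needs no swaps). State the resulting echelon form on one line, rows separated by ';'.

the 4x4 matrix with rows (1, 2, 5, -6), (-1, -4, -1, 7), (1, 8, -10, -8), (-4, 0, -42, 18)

REF = [1 2 5 -6; 0 -2 4 1; 0 0 -3 1; 0 0 0 -4]

Forward elimination:
R2 <- R2 - (-1)*R1:  [  0  -2   4   1 ]
R3 <- R3 - (1)*R1:  [   0    6  -15   -2 ]
R4 <- R4 - (-4)*R1:  [   0    8  -22   -6 ]
R3 <- R3 - (-3)*R2:  [  0   0  -3   1 ]
R4 <- R4 - (-4)*R2:  [  0   0  -6  -2 ]
R4 <- R4 - (2)*R3:  [  0   0   0  -4 ]
Row echelon form:
[ 1   2   5  -6 ]
[ 0  -2   4   1 ]
[ 0   0  -3   1 ]
[ 0   0   0  -4 ]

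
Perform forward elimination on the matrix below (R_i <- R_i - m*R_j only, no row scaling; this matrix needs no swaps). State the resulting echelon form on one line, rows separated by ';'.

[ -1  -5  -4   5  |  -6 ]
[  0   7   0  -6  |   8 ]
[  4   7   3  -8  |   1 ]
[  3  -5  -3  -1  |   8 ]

Forward elimination:
R3 <- R3 - (-4)*R1:  [   0  -13  -13   12  -23 ]
R4 <- R4 - (-3)*R1:  [   0  -20  -15   14  -10 ]
R3 <- R3 - (-13/7)*R2:  [     0      0    -13    6/7  -57/7 ]
R4 <- R4 - (-20/7)*R2:  [     0      0    -15  -22/7   90/7 ]
R4 <- R4 - (15/13)*R3:  [       0        0        0  -376/91  2025/91 ]
Row echelon form:
[ -1  -5   -4        5  |       -6 ]
[  0   7    0       -6  |        8 ]
[  0   0  -13      6/7  |    -57/7 ]
[  0   0    0  -376/91  |  2025/91 ]

REF = [-1 -5 -4 5 -6; 0 7 0 -6 8; 0 0 -13 6/7 -57/7; 0 0 0 -376/91 2025/91]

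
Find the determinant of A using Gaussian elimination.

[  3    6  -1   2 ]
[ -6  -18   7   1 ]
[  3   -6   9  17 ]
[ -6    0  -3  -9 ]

det(A) = 450

Forward elimination:
R2 <- R2 - (-2)*R1:  [  0  -6   5   5 ]
R3 <- R3 - (1)*R1:  [   0  -12   10   15 ]
R4 <- R4 - (-2)*R1:  [  0  12  -5  -5 ]
R3 <- R3 - (2)*R2:  [ 0  0  0  5 ]
R4 <- R4 - (-2)*R2:  [ 0  0  5  5 ]
R3 <-> R4   (pivot in column 3 was zero)
[ 3   6  -1  2 ]
[ 0  -6   5  5 ]
[ 0   0   5  5 ]
[ 0   0   0  5 ]
Upper-triangular form:
[ 3   6  -1  2 ]
[ 0  -6   5  5 ]
[ 0   0   5  5 ]
[ 0   0   0  5 ]
det(A) = (-1)^1 * (3) * (-6) * (5) * (5) = 450  (1 row swap -> sign -1)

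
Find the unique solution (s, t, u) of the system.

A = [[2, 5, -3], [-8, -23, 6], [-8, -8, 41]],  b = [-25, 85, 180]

Forward elimination on [A|b]:
R2 <- R2 - (-4)*R1:  [   0   -3   -6  -15 ]
R3 <- R3 - (-4)*R1:  [  0  12  29  80 ]
R3 <- R3 - (-4)*R2:  [  0   0   5  20 ]
Row echelon form:
[ 2   5  -3  |  -25 ]
[ 0  -3  -6  |  -15 ]
[ 0   0   5  |   20 ]
Back-substitution:
u = (20) / 5 = 4
t = (-15 - (-6)*(4)) / -3 = -3
s = (-25 - (5)*(-3) - (-3)*(4)) / 2 = 1

(1, -3, 4)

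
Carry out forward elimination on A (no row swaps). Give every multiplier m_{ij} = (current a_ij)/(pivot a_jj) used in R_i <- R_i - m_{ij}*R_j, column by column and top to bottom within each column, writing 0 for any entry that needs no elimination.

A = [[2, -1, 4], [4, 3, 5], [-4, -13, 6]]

Forward elimination:
R2 <- R2 - (2)*R1:  [  0   5  -3 ]
R3 <- R3 - (-2)*R1:  [   0  -15   14 ]
R3 <- R3 - (-3)*R2:  [ 0  0  5 ]
Multipliers (in order of application): m_{21} = 2, m_{31} = -2, m_{32} = -3

multipliers: 2, -2, -3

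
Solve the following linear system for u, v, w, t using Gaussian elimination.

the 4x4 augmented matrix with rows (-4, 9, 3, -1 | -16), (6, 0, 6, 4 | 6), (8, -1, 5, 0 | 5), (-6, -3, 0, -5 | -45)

Forward elimination on [A|b]:
R2 <- R2 - (-3/2)*R1:  [    0  27/2  21/2   5/2   -18 ]
R3 <- R3 - (-2)*R1:  [   0   17   11   -2  -27 ]
R4 <- R4 - (3/2)*R1:  [     0  -33/2   -9/2   -7/2    -21 ]
R3 <- R3 - (34/27)*R2:  [       0        0    -20/9  -139/27    -13/3 ]
R4 <- R4 - (-11/9)*R2:  [    0     0  25/3  -4/9   -43 ]
R4 <- R4 - (-15/4)*R3:  [      0       0       0   -79/4  -237/4 ]
Row echelon form:
[ -4     9      3       -1  |     -16 ]
[  0  27/2   21/2      5/2  |     -18 ]
[  0     0  -20/9  -139/27  |   -13/3 ]
[  0     0      0    -79/4  |  -237/4 ]
Back-substitution:
t = (-237/4) / (-79/4) = 3
w = (-13/3 - (-139/27)*(3)) / (-20/9) = -5
v = (-18 - (21/2)*(-5) - (5/2)*(3)) / (27/2) = 2
u = (-16 - (9)*(2) - (3)*(-5) - (-1)*(3)) / -4 = 4

(4, 2, -5, 3)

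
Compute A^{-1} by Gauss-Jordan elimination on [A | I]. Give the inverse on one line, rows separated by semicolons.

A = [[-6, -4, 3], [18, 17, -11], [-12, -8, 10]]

Gauss-Jordan on [A | I]:
R1 <- (1/-6)*R1:  [    1   2/3  -1/2  |  -1/6     0     0 ]
R2 <- R2 - (18)*R1:  [  0   5  -2  |   3   1   0 ]
R3 <- R3 - (-12)*R1:  [  0   0   4  |  -2   0   1 ]
R2 <- (1/5)*R2:  [    0     1  -2/5  |   3/5   1/5     0 ]
R1 <- R1 - (2/3)*R2:  [      1       0   -7/30  |  -17/30   -2/15       0 ]
R3 <- (1/4)*R3:  [    0     0     1  |  -1/2     0   1/4 ]
R1 <- R1 - (-7/30)*R3:  [      1       0       0  |  -41/60   -2/15   7/120 ]
R2 <- R2 - (-2/5)*R3:  [    0     1     0  |   2/5   1/5  1/10 ]
Right block of [I | A^{-1}] is the inverse:
[ -41/60  -2/15  7/120 ]
[    2/5    1/5   1/10 ]
[   -1/2      0    1/4 ]

inverse = [-41/60 -2/15 7/120; 2/5 1/5 1/10; -1/2 0 1/4]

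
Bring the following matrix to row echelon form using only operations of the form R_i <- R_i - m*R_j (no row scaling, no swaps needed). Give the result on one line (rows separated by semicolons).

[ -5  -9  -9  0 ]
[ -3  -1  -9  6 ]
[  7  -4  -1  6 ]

Forward elimination:
R2 <- R2 - (3/5)*R1:  [     0   22/5  -18/5      6 ]
R3 <- R3 - (-7/5)*R1:  [     0  -83/5  -68/5      6 ]
R3 <- R3 - (-83/22)*R2:  [       0        0  -299/11   315/11 ]
Row echelon form:
[ -5    -9       -9       0 ]
[  0  22/5    -18/5       6 ]
[  0     0  -299/11  315/11 ]

REF = [-5 -9 -9 0; 0 22/5 -18/5 6; 0 0 -299/11 315/11]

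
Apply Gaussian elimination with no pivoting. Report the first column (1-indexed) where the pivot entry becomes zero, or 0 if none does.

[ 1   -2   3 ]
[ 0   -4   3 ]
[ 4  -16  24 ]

Naive forward elimination:
R3 <- R3 - (4)*R1:  [  0  -8  12 ]
R3 <- R3 - (2)*R2:  [ 0  0  6 ]
All pivots nonzero; naive elimination completes without hitting a zero pivot.

first zero-pivot column = 0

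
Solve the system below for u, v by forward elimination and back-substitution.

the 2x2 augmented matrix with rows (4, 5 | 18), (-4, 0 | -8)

(2, 2)

Forward elimination on [A|b]:
R2 <- R2 - (-1)*R1:  [  0   5  10 ]
Row echelon form:
[ 4  5  |  18 ]
[ 0  5  |  10 ]
Back-substitution:
v = (10) / 5 = 2
u = (18 - (5)*(2)) / 4 = 2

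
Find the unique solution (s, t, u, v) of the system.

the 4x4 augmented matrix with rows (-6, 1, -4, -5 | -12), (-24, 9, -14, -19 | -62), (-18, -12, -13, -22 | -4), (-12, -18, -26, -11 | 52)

Forward elimination on [A|b]:
R2 <- R2 - (4)*R1:  [   0    5    2    1  -14 ]
R3 <- R3 - (3)*R1:  [   0  -15   -1   -7   32 ]
R4 <- R4 - (2)*R1:  [   0  -20  -18   -1   76 ]
R3 <- R3 - (-3)*R2:  [   0    0    5   -4  -10 ]
R4 <- R4 - (-4)*R2:  [   0    0  -10    3   20 ]
R4 <- R4 - (-2)*R3:  [  0   0   0  -5   0 ]
Row echelon form:
[ -6  1  -4  -5  |  -12 ]
[  0  5   2   1  |  -14 ]
[  0  0   5  -4  |  -10 ]
[  0  0   0  -5  |    0 ]
Back-substitution:
v = (0) / -5 = 0
u = (-10 - (-4)*(0)) / 5 = -2
t = (-14 - (2)*(-2) - (1)*(0)) / 5 = -2
s = (-12 - (1)*(-2) - (-4)*(-2) - (-5)*(0)) / -6 = 3

(3, -2, -2, 0)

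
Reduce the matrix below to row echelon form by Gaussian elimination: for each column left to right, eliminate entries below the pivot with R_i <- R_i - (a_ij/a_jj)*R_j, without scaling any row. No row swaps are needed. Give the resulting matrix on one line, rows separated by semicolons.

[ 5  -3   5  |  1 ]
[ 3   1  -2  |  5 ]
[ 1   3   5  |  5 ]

REF = [5 -3 5 1; 0 14/5 -5 22/5; 0 0 73/7 -6/7]

Forward elimination:
R2 <- R2 - (3/5)*R1:  [    0  14/5    -5  22/5 ]
R3 <- R3 - (1/5)*R1:  [    0  18/5     4  24/5 ]
R3 <- R3 - (9/7)*R2:  [    0     0  73/7  -6/7 ]
Row echelon form:
[ 5    -3     5  |     1 ]
[ 0  14/5    -5  |  22/5 ]
[ 0     0  73/7  |  -6/7 ]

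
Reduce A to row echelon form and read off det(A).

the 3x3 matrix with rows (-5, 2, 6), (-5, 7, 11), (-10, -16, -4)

Forward elimination:
R2 <- R2 - (1)*R1:  [ 0  5  5 ]
R3 <- R3 - (2)*R1:  [   0  -20  -16 ]
R3 <- R3 - (-4)*R2:  [ 0  0  4 ]
Upper-triangular form:
[ -5  2  6 ]
[  0  5  5 ]
[  0  0  4 ]
det(A) = (-1)^0 * (-5) * (5) * (4) = -100  (0 row swaps -> sign +1)

det(A) = -100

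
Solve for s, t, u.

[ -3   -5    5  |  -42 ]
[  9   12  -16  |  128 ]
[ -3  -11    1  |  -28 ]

Forward elimination on [A|b]:
R2 <- R2 - (-3)*R1:  [  0  -3  -1   2 ]
R3 <- R3 - (1)*R1:  [  0  -6  -4  14 ]
R3 <- R3 - (2)*R2:  [  0   0  -2  10 ]
Row echelon form:
[ -3  -5   5  |  -42 ]
[  0  -3  -1  |    2 ]
[  0   0  -2  |   10 ]
Back-substitution:
u = (10) / -2 = -5
t = (2 - (-1)*(-5)) / -3 = 1
s = (-42 - (-5)*(1) - (5)*(-5)) / -3 = 4

(4, 1, -5)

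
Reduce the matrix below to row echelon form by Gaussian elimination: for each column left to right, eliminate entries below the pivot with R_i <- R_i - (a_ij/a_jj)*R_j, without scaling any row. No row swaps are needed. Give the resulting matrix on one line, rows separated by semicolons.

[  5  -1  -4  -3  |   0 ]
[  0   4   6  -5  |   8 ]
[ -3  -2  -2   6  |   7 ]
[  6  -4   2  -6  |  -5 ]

Forward elimination:
R3 <- R3 - (-3/5)*R1:  [     0  -13/5  -22/5   21/5      7 ]
R4 <- R4 - (6/5)*R1:  [     0  -14/5   34/5  -12/5     -5 ]
R3 <- R3 - (-13/20)*R2:  [     0      0   -1/2  19/20   61/5 ]
R4 <- R4 - (-7/10)*R2:  [      0       0      11  -59/10     3/5 ]
R4 <- R4 - (-22)*R3:  [   0    0    0   15  269 ]
Row echelon form:
[ 5  -1    -4     -3  |     0 ]
[ 0   4     6     -5  |     8 ]
[ 0   0  -1/2  19/20  |  61/5 ]
[ 0   0     0     15  |   269 ]

REF = [5 -1 -4 -3 0; 0 4 6 -5 8; 0 0 -1/2 19/20 61/5; 0 0 0 15 269]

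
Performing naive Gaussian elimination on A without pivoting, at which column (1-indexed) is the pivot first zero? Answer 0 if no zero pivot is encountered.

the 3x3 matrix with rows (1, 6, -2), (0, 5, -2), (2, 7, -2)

first zero-pivot column = 3

Naive forward elimination:
R3 <- R3 - (2)*R1:  [  0  -5   2 ]
R3 <- R3 - (-1)*R2:  [ 0  0  0 ]
Matrix at this point:
[ 1  6  -2 ]
[ 0  5  -2 ]
[ 0  0   0 ]
Pivot entry (3,3) in the last row is zero and there are no rows below to swap with -> zero pivot in column 3 (A is singular).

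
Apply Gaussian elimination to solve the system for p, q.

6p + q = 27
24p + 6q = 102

Forward elimination on [A|b]:
R2 <- R2 - (4)*R1:  [  0   2  -6 ]
Row echelon form:
[ 6  1  |  27 ]
[ 0  2  |  -6 ]
Back-substitution:
q = (-6) / 2 = -3
p = (27 - (1)*(-3)) / 6 = 5

(5, -3)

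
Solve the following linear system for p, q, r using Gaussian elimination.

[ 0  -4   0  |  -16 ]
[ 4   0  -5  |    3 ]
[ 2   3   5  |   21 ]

(2, 4, 1)

Forward elimination on [A|b]:
R1 <-> R2   (pivot in column 1 was zero)
[ 4   0  -5    3 ]
[ 0  -4   0  -16 ]
[ 2   3   5   21 ]
R3 <- R3 - (1/2)*R1:  [    0     3  15/2  39/2 ]
R3 <- R3 - (-3/4)*R2:  [    0     0  15/2  15/2 ]
Row echelon form:
[ 4   0    -5  |     3 ]
[ 0  -4     0  |   -16 ]
[ 0   0  15/2  |  15/2 ]
Back-substitution:
r = (15/2) / (15/2) = 1
q = (-16) / -4 = 4
p = (3 - (-5)*(1)) / 4 = 2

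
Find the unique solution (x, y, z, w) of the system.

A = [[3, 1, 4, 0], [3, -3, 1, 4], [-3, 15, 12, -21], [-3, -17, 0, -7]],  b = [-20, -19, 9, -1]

(-3, 1, -3, -1)

Forward elimination on [A|b]:
R2 <- R2 - (1)*R1:  [  0  -4  -3   4   1 ]
R3 <- R3 - (-1)*R1:  [   0   16   16  -21  -11 ]
R4 <- R4 - (-1)*R1:  [   0  -16    4   -7  -21 ]
R3 <- R3 - (-4)*R2:  [  0   0   4  -5  -7 ]
R4 <- R4 - (4)*R2:  [   0    0   16  -23  -25 ]
R4 <- R4 - (4)*R3:  [  0   0   0  -3   3 ]
Row echelon form:
[ 3   1   4   0  |  -20 ]
[ 0  -4  -3   4  |    1 ]
[ 0   0   4  -5  |   -7 ]
[ 0   0   0  -3  |    3 ]
Back-substitution:
w = (3) / -3 = -1
z = (-7 - (-5)*(-1)) / 4 = -3
y = (1 - (-3)*(-3) - (4)*(-1)) / -4 = 1
x = (-20 - (1)*(1) - (4)*(-3)) / 3 = -3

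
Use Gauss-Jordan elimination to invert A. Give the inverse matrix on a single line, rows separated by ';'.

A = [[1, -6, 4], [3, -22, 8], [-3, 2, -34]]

Gauss-Jordan on [A | I]:
R2 <- R2 - (3)*R1:  [  0  -4  -4  |  -3   1   0 ]
R3 <- R3 - (-3)*R1:  [   0  -16  -22  |    3    0    1 ]
R2 <- (1/-4)*R2:  [    0     1     1  |   3/4  -1/4     0 ]
R1 <- R1 - (-6)*R2:  [    1     0    10  |  11/2  -3/2     0 ]
R3 <- R3 - (-16)*R2:  [  0   0  -6  |  15  -4   1 ]
R3 <- (1/-6)*R3:  [    0     0     1  |  -5/2   2/3  -1/6 ]
R1 <- R1 - (10)*R3:  [     1      0      0  |   61/2  -49/6    5/3 ]
R2 <- R2 - (1)*R3:  [      0       1       0  |    13/4  -11/12     1/6 ]
Right block of [I | A^{-1}] is the inverse:
[ 61/2   -49/6   5/3 ]
[ 13/4  -11/12   1/6 ]
[ -5/2     2/3  -1/6 ]

inverse = [61/2 -49/6 5/3; 13/4 -11/12 1/6; -5/2 2/3 -1/6]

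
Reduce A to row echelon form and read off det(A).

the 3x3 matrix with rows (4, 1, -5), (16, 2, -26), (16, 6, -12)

det(A) = -16

Forward elimination:
R2 <- R2 - (4)*R1:  [  0  -2  -6 ]
R3 <- R3 - (4)*R1:  [ 0  2  8 ]
R3 <- R3 - (-1)*R2:  [ 0  0  2 ]
Upper-triangular form:
[ 4   1  -5 ]
[ 0  -2  -6 ]
[ 0   0   2 ]
det(A) = (-1)^0 * (4) * (-2) * (2) = -16  (0 row swaps -> sign +1)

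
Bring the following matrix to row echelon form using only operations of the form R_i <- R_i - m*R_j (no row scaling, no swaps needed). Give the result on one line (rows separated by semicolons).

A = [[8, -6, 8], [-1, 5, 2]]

REF = [8 -6 8; 0 17/4 3]

Forward elimination:
R2 <- R2 - (-1/8)*R1:  [    0  17/4     3 ]
Row echelon form:
[ 8    -6  8 ]
[ 0  17/4  3 ]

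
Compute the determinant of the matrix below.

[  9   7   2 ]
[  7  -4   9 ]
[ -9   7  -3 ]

Forward elimination:
R2 <- R2 - (7/9)*R1:  [     0  -85/9   67/9 ]
R3 <- R3 - (-1)*R1:  [  0  14  -1 ]
R3 <- R3 - (-126/85)*R2:  [      0       0  853/85 ]
Upper-triangular form:
[ 9      7       2 ]
[ 0  -85/9    67/9 ]
[ 0      0  853/85 ]
det(A) = (-1)^0 * (9) * (-85/9) * (853/85) = -853  (0 row swaps -> sign +1)

det(A) = -853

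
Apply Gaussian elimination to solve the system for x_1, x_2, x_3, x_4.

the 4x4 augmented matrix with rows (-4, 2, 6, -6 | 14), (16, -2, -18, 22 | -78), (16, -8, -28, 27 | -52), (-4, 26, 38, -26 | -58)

(-4, -1, -4, -4)

Forward elimination on [A|b]:
R2 <- R2 - (-4)*R1:  [   0    6    6   -2  -22 ]
R3 <- R3 - (-4)*R1:  [  0   0  -4   3   4 ]
R4 <- R4 - (1)*R1:  [   0   24   32  -20  -72 ]
R4 <- R4 - (4)*R2:  [   0    0    8  -12   16 ]
R4 <- R4 - (-2)*R3:  [  0   0   0  -6  24 ]
Row echelon form:
[ -4  2   6  -6  |   14 ]
[  0  6   6  -2  |  -22 ]
[  0  0  -4   3  |    4 ]
[  0  0   0  -6  |   24 ]
Back-substitution:
x_4 = (24) / -6 = -4
x_3 = (4 - (3)*(-4)) / -4 = -4
x_2 = (-22 - (6)*(-4) - (-2)*(-4)) / 6 = -1
x_1 = (14 - (2)*(-1) - (6)*(-4) - (-6)*(-4)) / -4 = -4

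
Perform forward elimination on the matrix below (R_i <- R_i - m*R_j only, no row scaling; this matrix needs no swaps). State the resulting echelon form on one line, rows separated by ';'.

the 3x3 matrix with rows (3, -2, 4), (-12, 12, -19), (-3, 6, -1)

Forward elimination:
R2 <- R2 - (-4)*R1:  [  0   4  -3 ]
R3 <- R3 - (-1)*R1:  [ 0  4  3 ]
R3 <- R3 - (1)*R2:  [ 0  0  6 ]
Row echelon form:
[ 3  -2   4 ]
[ 0   4  -3 ]
[ 0   0   6 ]

REF = [3 -2 4; 0 4 -3; 0 0 6]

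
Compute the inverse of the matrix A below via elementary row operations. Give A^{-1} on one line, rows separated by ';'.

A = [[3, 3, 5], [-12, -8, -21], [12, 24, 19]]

inverse = [44/3 21/8 -23/24; -1 -1/8 1/8; -8 -3/2 1/2]

Gauss-Jordan on [A | I]:
R1 <- (1/3)*R1:  [   1    1  5/3  |  1/3    0    0 ]
R2 <- R2 - (-12)*R1:  [  0   4  -1  |   4   1   0 ]
R3 <- R3 - (12)*R1:  [  0  12  -1  |  -4   0   1 ]
R2 <- (1/4)*R2:  [    0     1  -1/4  |     1   1/4     0 ]
R1 <- R1 - (1)*R2:  [     1      0  23/12  |   -2/3   -1/4      0 ]
R3 <- R3 - (12)*R2:  [   0    0    2  |  -16   -3    1 ]
R3 <- (1/2)*R3:  [    0     0     1  |    -8  -3/2   1/2 ]
R1 <- R1 - (23/12)*R3:  [      1       0       0  |    44/3    21/8  -23/24 ]
R2 <- R2 - (-1/4)*R3:  [    0     1     0  |    -1  -1/8   1/8 ]
Right block of [I | A^{-1}] is the inverse:
[ 44/3  21/8  -23/24 ]
[   -1  -1/8     1/8 ]
[   -8  -3/2     1/2 ]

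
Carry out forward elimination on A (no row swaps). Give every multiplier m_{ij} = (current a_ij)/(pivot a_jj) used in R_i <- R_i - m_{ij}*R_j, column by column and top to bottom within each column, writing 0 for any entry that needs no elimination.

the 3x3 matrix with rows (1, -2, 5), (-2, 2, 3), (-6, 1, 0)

multipliers: -2, -6, 11/2

Forward elimination:
R2 <- R2 - (-2)*R1:  [  0  -2  13 ]
R3 <- R3 - (-6)*R1:  [   0  -11   30 ]
R3 <- R3 - (11/2)*R2:  [     0      0  -83/2 ]
Multipliers (in order of application): m_{21} = -2, m_{31} = -6, m_{32} = 11/2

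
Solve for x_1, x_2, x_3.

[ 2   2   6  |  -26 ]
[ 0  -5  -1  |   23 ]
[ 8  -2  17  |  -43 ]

Forward elimination on [A|b]:
R3 <- R3 - (4)*R1:  [   0  -10   -7   61 ]
R3 <- R3 - (2)*R2:  [  0   0  -5  15 ]
Row echelon form:
[ 2   2   6  |  -26 ]
[ 0  -5  -1  |   23 ]
[ 0   0  -5  |   15 ]
Back-substitution:
x_3 = (15) / -5 = -3
x_2 = (23 - (-1)*(-3)) / -5 = -4
x_1 = (-26 - (2)*(-4) - (6)*(-3)) / 2 = 0

(0, -4, -3)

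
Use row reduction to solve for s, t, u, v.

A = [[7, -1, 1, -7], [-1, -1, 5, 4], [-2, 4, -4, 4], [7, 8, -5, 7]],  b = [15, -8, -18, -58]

Forward elimination on [A|b]:
R2 <- R2 - (-1/7)*R1:  [     0   -8/7   36/7      3  -41/7 ]
R3 <- R3 - (-2/7)*R1:  [     0   26/7  -26/7      2  -96/7 ]
R4 <- R4 - (1)*R1:  [   0    9   -6   14  -73 ]
R3 <- R3 - (-13/4)*R2:  [      0       0      13    47/4  -131/4 ]
R4 <- R4 - (-63/8)*R2:  [      0       0    69/2   301/8  -953/8 ]
R4 <- R4 - (69/26)*R3:  [        0         0         0    335/52  -1675/52 ]
Row echelon form:
[ 7    -1     1      -7  |        15 ]
[ 0  -8/7  36/7       3  |     -41/7 ]
[ 0     0    13    47/4  |    -131/4 ]
[ 0     0     0  335/52  |  -1675/52 ]
Back-substitution:
v = (-1675/52) / (335/52) = -5
u = (-131/4 - (47/4)*(-5)) / 13 = 2
t = (-41/7 - (36/7)*(2) - (3)*(-5)) / (-8/7) = 1
s = (15 - (-1)*(1) - (1)*(2) - (-7)*(-5)) / 7 = -3

(-3, 1, 2, -5)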